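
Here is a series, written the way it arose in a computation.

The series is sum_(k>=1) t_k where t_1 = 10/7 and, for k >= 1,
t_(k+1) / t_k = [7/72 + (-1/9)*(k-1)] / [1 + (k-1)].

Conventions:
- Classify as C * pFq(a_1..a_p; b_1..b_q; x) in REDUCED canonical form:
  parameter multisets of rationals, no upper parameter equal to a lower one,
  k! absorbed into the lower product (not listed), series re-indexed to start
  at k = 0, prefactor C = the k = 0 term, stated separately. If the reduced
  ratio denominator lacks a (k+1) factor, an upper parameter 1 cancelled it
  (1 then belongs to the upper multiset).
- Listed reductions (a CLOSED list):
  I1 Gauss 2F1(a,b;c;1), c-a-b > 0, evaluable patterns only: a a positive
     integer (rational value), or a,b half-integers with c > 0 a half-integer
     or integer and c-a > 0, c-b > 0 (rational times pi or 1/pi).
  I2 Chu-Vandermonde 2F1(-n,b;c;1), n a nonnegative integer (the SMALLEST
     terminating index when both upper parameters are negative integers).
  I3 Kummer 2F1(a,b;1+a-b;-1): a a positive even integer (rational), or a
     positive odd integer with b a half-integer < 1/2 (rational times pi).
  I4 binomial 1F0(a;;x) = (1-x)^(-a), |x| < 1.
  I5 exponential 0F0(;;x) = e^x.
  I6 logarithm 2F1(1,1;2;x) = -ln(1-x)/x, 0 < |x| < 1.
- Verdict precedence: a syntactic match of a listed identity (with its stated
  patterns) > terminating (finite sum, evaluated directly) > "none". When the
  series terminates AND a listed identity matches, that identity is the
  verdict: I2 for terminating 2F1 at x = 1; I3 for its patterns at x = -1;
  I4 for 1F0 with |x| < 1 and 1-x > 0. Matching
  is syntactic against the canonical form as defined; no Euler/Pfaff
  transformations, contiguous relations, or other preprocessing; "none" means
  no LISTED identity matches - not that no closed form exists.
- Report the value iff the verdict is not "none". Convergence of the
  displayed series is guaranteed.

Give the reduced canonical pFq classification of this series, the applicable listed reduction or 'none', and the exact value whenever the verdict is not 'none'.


At argument -1/9: a 1F0 with upper {-7/8}, lower {-}, scaled by C = 10/7. Verdict (x = -1/9): binomial (I4) applies (the 1F0 binomial series: exponent 7/8, x = -1/9). Hence: (10/7) * (10/9)^(7/8).

The tell: from the first term 10/7: factor the ratio over Q (C = 10/7, x = -1/9): negated roots = parameters.
Ratio: r(k) = (-1/9) * (k-7/8) / [(k+1)] - rational; roots negated = parameters, x = (-1/9), C = 10/7.


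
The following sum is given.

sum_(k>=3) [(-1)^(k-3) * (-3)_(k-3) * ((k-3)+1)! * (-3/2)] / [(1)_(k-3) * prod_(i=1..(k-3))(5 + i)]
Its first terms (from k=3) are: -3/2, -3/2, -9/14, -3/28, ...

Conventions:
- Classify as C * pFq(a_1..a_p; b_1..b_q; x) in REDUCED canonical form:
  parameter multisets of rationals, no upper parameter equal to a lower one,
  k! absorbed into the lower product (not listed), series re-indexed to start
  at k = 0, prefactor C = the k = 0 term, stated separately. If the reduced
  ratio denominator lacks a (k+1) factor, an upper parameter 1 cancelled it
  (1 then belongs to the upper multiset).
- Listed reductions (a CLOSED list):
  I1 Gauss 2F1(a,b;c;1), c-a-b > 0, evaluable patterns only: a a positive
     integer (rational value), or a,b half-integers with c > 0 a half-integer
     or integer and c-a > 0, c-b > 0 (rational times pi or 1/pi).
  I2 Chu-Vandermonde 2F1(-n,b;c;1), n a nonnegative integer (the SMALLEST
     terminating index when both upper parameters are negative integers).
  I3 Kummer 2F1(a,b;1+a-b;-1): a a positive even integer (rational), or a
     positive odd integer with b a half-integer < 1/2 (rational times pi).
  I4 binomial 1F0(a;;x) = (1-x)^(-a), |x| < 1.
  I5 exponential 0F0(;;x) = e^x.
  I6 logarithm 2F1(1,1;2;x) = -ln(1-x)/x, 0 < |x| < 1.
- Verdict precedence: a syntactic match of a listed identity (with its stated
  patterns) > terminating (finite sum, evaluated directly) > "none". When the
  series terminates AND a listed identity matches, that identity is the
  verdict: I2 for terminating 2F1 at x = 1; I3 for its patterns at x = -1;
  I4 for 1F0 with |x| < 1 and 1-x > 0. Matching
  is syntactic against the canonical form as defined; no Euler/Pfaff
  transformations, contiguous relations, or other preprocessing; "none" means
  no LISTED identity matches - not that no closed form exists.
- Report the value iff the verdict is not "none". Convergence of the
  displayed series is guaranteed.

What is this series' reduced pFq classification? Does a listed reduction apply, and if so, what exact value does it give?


This is -3/2 * 2F1(-3, 2; 6; -1) in reduced canonical form. Verdict: Kummer's theorem (I3) matches (x = -1; c = 6 equals 1+a-b for upper {-3, 2}: listed pattern). Exact value: -15/4.

First insight: with t_0 = -3/2, the factorial ratio (C = -3/2, x = -1) (k+a-1)!/(a-1)! is a rising factorial (a)_k.
Consecutive-term ratio: r(k) = (-1) * (k-3) (k+2) / [(k+6) (k+1)] ; factor over Q: parameters, x = (-1), and C = -3/2.


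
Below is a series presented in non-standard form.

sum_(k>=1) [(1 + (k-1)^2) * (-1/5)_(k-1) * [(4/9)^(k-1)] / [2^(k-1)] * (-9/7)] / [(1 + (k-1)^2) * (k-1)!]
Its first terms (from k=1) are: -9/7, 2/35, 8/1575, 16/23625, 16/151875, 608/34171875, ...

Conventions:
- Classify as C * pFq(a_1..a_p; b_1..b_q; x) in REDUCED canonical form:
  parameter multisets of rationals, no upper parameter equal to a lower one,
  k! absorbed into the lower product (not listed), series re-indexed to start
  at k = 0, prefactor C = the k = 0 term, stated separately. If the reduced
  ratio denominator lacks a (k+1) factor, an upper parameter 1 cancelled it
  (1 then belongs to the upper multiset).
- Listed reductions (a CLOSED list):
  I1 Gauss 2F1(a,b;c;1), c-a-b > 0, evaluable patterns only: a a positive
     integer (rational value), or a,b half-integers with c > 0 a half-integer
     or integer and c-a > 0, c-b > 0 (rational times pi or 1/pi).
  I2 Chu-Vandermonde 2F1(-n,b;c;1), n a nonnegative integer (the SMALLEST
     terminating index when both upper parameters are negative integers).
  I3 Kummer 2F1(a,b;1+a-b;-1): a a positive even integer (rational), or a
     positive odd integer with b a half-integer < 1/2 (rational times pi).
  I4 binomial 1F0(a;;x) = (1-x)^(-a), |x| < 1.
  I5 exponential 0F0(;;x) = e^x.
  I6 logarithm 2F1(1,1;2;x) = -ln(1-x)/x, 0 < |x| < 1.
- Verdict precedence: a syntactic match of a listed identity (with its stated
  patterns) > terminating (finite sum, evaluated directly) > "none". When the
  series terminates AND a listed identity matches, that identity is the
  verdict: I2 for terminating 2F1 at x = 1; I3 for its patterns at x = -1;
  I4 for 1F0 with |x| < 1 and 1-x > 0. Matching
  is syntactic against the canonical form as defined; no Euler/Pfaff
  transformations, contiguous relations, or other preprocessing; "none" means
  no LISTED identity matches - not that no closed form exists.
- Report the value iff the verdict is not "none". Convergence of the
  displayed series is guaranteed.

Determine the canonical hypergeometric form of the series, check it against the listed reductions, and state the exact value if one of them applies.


Structural cue: x = (2/9) and the two k-th powers (C = -9/7, x = 2/9) combine into one argument.
Step ratio: r(k) = (2/9) * (k-1/5) / [(k+1)] - poly over poly, x = (2/9) from leading terms; C = -9/7 at k = 0.

Reduced: x = 2/9, 1F0, upper = {-1/5}, lower = {-}, C = -9/7. Verdict at x = 2/9: the I4 binomial reduction matches (the 1F0 binomial series: exponent 1/5, x = 2/9). Its exact value is (-9/7) * (7/9)^(1/5).


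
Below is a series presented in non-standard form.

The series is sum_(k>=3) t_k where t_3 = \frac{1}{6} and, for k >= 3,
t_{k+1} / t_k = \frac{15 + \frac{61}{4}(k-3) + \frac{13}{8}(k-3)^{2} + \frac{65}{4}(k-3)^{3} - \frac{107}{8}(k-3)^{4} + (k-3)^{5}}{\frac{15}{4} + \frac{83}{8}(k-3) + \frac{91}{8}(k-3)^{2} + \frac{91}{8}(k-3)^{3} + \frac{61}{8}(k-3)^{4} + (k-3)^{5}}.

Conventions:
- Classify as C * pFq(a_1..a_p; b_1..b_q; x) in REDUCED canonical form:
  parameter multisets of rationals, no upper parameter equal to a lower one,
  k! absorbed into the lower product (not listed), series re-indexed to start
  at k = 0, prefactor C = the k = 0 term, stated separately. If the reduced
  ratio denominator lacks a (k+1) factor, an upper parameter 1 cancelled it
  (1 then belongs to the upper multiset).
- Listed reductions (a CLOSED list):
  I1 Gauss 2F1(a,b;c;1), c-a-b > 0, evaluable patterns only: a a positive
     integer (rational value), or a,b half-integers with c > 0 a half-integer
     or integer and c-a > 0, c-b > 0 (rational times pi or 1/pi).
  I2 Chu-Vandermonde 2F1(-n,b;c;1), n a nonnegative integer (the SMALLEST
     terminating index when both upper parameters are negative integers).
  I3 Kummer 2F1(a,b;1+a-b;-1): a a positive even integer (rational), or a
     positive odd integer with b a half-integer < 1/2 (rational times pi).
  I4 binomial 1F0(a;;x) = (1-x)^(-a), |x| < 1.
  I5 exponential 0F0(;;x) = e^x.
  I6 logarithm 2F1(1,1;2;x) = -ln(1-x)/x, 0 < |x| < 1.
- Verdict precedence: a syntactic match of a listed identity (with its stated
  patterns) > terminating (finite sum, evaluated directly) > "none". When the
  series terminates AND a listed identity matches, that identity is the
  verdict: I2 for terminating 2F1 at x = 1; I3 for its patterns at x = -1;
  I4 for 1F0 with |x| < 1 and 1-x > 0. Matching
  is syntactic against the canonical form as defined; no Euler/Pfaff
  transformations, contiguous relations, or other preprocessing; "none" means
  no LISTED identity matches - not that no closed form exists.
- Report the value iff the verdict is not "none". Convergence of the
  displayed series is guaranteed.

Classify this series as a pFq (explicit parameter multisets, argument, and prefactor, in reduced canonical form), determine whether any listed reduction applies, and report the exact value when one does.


Canonical form: C = \frac{1}{6} times 2F1 with upper {-12, -2}, lower {6}, x = 1. Verdict: Chu-Vandermonde (I2) matches (terminating 2F1 at x = 1 with n = 2, b = -12, c = 6). Value: \frac{19}{14}.

First insight: with t_0 = \frac{1}{6}, roots of the ratio polynomials (C = 1/6) are the negated parameters.
Ratio: r(k) = 1 * (k-12) (k-2) / [(k+6) (k+1)] - rational; roots negated = parameters, x = 1, C = \frac{1}{6}.


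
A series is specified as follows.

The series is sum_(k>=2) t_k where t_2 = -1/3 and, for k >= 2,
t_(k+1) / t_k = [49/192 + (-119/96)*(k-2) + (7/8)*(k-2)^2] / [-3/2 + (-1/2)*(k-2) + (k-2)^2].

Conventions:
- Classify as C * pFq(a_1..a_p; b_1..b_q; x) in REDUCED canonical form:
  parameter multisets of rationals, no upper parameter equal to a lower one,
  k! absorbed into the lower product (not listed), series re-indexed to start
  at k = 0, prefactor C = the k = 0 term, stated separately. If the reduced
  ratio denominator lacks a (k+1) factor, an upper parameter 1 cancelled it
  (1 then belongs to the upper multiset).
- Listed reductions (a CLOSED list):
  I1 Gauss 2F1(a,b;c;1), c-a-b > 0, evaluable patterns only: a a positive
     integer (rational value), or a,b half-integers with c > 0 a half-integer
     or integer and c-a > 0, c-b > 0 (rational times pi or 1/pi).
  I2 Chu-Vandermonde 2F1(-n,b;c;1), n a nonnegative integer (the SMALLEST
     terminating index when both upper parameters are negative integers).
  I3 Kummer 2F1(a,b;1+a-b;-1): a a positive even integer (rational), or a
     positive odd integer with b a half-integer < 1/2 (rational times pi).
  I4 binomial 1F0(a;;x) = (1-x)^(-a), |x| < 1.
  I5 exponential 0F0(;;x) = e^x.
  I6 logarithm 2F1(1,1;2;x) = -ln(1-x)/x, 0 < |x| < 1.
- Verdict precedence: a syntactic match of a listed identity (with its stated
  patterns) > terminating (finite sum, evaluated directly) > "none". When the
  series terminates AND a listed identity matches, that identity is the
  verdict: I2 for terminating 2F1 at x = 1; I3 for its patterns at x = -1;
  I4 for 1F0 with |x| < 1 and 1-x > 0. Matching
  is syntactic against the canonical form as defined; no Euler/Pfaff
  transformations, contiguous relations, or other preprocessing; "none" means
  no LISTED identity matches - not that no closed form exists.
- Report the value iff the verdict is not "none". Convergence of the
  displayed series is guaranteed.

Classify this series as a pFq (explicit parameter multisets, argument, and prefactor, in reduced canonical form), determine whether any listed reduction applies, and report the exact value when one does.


Canonical form: C = -1/3 times 2F1 with upper {-7/6, -1/4}, lower {-3/2}, x = 7/8. Verdict: no listed reduction: x = 7/8 and upper {-7/6, -1/4} fail every I1-I6 pattern.

First insight: t_0 = -1/3 here, and the expanded ratio factors over Q; C = -1/3, roots give parameters.
Ratio: r(k) = (7/8) * (k-7/6) (k-1/4) / [(k-3/2) (k+1)] ; factor over Q: parameters, x = (7/8), and C = -1/3.


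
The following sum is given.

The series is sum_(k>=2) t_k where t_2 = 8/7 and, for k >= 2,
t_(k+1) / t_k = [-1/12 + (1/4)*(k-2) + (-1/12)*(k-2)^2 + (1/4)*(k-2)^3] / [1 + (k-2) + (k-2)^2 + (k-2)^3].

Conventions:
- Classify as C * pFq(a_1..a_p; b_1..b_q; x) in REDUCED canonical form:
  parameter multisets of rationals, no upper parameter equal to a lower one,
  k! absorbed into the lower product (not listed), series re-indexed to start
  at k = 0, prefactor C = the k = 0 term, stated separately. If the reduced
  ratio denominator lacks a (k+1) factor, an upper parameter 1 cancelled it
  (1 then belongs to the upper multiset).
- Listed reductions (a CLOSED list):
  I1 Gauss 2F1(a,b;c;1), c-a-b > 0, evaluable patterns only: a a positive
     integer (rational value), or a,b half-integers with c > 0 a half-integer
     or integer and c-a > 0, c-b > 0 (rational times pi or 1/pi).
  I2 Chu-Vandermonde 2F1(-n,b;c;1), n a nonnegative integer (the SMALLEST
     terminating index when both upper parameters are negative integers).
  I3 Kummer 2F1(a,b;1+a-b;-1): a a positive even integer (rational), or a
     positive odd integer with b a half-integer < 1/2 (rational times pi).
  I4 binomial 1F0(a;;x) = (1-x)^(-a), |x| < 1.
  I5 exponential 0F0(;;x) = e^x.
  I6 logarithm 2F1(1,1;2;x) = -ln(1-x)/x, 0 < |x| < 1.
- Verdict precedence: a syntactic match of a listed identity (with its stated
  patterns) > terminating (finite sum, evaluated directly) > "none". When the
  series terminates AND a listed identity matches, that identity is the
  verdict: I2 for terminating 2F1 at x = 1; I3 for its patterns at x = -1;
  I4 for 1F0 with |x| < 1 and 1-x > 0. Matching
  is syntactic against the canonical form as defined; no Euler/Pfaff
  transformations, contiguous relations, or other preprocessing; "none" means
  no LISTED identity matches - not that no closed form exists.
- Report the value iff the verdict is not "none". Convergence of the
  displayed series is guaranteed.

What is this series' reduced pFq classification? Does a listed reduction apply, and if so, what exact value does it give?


x = 1/4 here; the reduced form reads 1F0, upper {-1/3}, lower {-}, C = 8/7. Verdict (x = 1/4): binomial (I4) applies (the 1F0 binomial series: exponent 1/3, x = 1/4). Exact value: (8/7) * (3/4)^(1/3).

Key step: from the first term 8/7: the ratio is unreduced: k^2 + 1 divides both sides (prefactor 8/7).
Ratio: r(k) = (1/4) * (k-1/3) / [(k+1)] - rational in k, leading ratio (1/4); with t_0 = 8/7, classification follows.


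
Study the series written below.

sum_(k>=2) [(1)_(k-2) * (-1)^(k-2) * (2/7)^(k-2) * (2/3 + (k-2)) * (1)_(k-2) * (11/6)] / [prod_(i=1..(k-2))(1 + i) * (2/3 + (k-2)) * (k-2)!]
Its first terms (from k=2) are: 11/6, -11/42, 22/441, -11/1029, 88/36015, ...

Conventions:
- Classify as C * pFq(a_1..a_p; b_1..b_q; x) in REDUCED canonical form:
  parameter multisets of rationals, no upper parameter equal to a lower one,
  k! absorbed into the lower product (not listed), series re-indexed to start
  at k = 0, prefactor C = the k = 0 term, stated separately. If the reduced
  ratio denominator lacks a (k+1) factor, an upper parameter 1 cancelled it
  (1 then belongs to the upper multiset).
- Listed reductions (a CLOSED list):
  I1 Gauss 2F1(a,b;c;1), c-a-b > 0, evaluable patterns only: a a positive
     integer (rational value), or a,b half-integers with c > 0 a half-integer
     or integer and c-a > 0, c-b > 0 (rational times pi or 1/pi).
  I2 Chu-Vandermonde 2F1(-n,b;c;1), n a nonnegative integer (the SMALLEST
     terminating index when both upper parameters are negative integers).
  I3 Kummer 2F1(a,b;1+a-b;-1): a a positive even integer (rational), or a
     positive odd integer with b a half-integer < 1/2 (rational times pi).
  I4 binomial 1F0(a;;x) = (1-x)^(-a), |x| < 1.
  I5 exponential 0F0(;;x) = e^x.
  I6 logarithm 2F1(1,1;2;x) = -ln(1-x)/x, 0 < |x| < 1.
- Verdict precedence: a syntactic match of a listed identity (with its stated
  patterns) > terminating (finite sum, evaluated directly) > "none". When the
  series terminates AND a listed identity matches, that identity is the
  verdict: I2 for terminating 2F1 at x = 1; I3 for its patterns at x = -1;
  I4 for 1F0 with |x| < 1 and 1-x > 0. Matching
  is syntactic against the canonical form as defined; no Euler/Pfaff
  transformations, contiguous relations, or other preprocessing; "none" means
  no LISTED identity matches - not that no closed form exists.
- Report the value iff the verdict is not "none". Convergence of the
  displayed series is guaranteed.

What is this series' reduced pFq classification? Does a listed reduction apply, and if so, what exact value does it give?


With C = 11/6: the canonical form is 2F1(1, 1; 2; -2/7). Verdict at x = -2/7: the logarithmic series (I6) matches (the logarithm: parameters (1,1;2), x = -2/7). Hence: (77/12) * ln(9/7).

First insight: with t_0 = 11/6, the (-1)^k factor (C = 11/6, x = -2/7) folds into the argument's sign.
Adjacent-term ratio: r(k) = (-2/7) * (k+1) (k+1) / [(k+2) (k+1)] ; factor over Q: parameters, x = (-2/7), and C = 11/6.


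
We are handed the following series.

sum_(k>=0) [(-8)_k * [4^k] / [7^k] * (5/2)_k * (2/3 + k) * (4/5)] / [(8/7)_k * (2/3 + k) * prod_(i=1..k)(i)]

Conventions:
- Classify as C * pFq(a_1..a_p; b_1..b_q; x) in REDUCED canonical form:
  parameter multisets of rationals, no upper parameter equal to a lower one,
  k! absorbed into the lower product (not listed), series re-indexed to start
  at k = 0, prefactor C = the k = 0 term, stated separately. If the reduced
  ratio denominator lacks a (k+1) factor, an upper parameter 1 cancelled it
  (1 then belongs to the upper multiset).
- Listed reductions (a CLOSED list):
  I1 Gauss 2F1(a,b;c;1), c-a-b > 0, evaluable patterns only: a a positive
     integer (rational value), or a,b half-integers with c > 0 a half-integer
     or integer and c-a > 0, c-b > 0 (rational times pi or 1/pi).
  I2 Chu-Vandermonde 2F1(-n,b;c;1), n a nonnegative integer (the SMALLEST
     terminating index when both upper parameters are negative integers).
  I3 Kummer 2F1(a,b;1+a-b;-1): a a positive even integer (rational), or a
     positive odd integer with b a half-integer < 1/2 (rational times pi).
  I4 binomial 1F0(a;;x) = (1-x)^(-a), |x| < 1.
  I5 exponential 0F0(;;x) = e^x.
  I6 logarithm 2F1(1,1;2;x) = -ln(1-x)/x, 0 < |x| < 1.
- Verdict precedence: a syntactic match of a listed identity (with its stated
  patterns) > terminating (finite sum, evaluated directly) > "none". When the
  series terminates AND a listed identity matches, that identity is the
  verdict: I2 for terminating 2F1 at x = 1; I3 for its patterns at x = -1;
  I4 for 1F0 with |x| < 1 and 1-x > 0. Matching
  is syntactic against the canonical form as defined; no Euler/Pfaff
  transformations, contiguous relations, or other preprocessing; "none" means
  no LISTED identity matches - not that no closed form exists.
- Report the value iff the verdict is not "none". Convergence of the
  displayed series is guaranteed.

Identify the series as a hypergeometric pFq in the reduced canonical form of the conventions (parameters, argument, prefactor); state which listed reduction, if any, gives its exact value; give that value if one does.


Reduced: x = 4/7, 2F1, upper = {-8, 5/2}, lower = {8/7}, C = 4/5. Verdict: terminating - upper -8 stops the sum at k = 8; the 9 terms are added exactly. Its exact value is 9404/1028775.

Key step: from the first term 4/5: the two geometric factors (prefactor 4/5) combine into one argument.
Ratio: r(k) = (4/7) * (k-8) (k+5/2) / [(k+8/7) (k+1)] - poly over poly, x = (4/7) from leading terms; C = 4/5 at k = 0.


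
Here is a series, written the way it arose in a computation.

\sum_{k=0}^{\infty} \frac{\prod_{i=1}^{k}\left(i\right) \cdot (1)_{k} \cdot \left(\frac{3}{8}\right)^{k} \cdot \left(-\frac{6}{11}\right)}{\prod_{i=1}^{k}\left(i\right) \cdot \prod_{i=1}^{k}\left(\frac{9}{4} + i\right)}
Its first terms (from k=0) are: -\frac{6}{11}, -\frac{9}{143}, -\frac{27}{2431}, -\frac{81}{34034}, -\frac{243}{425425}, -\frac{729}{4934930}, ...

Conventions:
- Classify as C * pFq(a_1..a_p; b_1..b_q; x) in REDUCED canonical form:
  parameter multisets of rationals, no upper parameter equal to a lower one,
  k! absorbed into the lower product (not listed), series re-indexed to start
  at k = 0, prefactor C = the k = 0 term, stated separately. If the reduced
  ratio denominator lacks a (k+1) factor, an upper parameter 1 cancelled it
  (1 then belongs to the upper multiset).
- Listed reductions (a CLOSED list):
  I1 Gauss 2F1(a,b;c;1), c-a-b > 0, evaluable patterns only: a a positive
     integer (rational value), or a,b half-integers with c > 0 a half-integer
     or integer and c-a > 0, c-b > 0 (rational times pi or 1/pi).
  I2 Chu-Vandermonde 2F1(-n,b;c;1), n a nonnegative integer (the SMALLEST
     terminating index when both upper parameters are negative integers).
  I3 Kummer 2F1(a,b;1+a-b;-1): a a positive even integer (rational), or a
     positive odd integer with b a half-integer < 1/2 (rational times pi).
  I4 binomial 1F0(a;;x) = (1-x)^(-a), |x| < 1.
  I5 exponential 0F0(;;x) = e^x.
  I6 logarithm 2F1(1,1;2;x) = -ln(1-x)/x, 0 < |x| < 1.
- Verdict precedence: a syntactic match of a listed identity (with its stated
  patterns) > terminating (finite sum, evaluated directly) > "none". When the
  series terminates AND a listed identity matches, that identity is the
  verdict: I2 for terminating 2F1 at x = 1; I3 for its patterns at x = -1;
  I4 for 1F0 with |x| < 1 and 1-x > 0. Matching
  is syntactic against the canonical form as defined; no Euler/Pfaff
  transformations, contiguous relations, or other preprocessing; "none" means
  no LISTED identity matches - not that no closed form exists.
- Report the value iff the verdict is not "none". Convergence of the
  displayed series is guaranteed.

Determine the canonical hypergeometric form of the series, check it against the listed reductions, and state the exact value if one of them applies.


With C = -\frac{6}{11}: the canonical form is 2F1(1, 1; \frac{13}{4}; \frac{3}{8}). Verdict: none. Every listed pattern misses the 2F1 form at \frac{3}{8}, upper {1, 1}.

Key step: x = \frac{3}{8} and the product of the first k integers (C = -6/11) is k!.
Step ratio: r(k) = \frac{3}{8} * (k+1) (k+1) / [(k+\frac{13}{4}) (k+1)] - rational in k, leading ratio \frac{3}{8}; with t_0 = -\frac{6}{11}, classification follows.


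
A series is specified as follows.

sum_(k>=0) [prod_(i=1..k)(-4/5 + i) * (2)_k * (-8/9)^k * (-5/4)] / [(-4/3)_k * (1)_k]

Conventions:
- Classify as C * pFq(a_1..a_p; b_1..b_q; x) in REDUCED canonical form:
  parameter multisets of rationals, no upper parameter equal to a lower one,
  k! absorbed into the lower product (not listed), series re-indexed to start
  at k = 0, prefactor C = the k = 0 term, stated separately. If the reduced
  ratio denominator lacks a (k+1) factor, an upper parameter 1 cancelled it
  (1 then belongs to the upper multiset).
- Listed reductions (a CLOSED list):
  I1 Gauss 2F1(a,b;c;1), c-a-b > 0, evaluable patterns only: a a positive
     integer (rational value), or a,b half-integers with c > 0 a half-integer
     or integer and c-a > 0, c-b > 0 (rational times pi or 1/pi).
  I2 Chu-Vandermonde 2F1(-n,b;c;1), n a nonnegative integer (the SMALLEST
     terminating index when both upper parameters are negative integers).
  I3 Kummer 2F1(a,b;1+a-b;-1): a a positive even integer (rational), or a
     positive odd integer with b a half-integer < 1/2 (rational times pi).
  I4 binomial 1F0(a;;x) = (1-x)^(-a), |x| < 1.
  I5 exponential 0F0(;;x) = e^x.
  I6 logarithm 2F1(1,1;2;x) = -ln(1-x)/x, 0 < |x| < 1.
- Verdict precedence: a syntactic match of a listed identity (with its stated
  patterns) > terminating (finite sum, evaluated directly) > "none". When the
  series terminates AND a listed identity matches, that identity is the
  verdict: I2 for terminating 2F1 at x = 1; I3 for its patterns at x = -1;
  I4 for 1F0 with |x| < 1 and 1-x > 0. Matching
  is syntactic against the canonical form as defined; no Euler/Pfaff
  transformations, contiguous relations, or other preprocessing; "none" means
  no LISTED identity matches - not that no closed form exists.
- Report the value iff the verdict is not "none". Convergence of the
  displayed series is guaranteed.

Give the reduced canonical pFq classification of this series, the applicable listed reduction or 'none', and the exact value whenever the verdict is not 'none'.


Classification (C = -5/4): 2F1 with upper {1/5, 2}, lower {-4/3}, argument x = -8/9. Verdict: none. Every listed pattern misses the 2F1 form at -8/9, upper {1/5, 2}.

First insight: with t_0 = -5/4, (1)_k (C = -5/4) is k! itself.
Step ratio: r(k) = (-8/9) * (k+1/5) (k+2) / [(k-4/3) (k+1)] - rational in k. x = (-8/9); t_0 = -5/4; negate the roots.


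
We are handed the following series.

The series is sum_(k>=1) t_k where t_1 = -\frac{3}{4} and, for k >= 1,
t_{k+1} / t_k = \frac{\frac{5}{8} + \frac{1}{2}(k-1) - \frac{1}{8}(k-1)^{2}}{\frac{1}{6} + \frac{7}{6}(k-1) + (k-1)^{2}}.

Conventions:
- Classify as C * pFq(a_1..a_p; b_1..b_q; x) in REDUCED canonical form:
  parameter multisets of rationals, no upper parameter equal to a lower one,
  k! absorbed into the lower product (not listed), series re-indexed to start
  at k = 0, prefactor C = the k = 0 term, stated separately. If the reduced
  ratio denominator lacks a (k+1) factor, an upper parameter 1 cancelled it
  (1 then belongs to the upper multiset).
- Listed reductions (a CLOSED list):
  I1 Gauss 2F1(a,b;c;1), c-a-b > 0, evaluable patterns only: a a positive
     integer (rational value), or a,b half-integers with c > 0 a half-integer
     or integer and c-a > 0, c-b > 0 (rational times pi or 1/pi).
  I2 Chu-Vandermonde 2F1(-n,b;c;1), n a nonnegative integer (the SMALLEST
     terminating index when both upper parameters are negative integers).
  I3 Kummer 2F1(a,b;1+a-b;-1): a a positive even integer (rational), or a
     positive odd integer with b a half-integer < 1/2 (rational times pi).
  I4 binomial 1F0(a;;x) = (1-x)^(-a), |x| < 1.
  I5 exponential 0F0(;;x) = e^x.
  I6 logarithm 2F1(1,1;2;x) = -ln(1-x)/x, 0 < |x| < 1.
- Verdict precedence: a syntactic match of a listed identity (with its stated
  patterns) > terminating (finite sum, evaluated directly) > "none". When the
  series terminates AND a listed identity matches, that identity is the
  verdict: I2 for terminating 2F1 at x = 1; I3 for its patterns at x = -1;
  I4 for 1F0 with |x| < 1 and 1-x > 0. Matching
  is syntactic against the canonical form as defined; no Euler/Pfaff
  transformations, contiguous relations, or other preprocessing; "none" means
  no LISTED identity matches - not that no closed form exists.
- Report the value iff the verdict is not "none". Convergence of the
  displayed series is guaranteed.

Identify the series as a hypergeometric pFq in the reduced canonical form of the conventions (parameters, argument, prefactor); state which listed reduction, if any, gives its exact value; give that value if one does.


Reduced: x = -\frac{1}{8}, 2F1, upper = {-5, 1}, lower = {\frac{1}{6}}, C = -\frac{3}{4}. Verdict: terminating - upper -5 stops the sum at k = 5; the 6 terms are added exactly. Value: -\frac{22102167}{4426240}.

Key observation: t_0 being -\frac{3}{4}, roots of the ratio polynomials (C = -3/4, x = -1/8) are the negated parameters.
Step ratio: r(k) = -\frac{1}{8} * (k-5) (k+1) / [(k+\frac{1}{6}) (k+1)] - rational; roots negated = parameters, x = -\frac{1}{8}, C = -\frac{3}{4}.


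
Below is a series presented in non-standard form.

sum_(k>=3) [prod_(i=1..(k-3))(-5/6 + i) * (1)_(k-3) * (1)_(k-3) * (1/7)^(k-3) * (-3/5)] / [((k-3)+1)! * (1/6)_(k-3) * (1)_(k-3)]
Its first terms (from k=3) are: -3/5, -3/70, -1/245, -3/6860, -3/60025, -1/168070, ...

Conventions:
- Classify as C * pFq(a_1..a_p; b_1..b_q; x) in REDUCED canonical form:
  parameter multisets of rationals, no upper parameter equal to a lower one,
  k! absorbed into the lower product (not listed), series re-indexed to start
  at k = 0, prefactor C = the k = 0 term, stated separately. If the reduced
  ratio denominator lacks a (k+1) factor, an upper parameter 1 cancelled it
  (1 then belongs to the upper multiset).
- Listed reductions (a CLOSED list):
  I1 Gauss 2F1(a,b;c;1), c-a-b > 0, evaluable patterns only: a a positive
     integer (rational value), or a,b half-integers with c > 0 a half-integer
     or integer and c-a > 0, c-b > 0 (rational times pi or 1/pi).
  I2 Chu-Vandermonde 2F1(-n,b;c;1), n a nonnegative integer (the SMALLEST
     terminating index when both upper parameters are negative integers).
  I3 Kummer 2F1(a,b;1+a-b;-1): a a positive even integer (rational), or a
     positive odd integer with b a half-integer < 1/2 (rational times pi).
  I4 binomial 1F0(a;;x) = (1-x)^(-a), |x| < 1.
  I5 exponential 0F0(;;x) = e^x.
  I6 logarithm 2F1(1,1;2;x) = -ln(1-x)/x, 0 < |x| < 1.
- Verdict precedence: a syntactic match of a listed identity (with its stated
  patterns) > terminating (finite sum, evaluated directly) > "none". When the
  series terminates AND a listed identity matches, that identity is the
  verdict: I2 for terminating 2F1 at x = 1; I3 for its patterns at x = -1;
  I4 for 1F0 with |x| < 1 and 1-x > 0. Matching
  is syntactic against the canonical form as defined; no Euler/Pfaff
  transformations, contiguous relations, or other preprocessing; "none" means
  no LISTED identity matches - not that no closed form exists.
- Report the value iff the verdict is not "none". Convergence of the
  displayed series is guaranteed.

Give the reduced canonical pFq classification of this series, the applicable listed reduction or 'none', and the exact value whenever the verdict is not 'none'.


This is -3/5 * 2F1(1, 1; 2; 1/7) in reduced canonical form. Verdict: this is the logarithmic series (I6) (the logarithm: parameters (1,1;2), x = 1/7). Exact value: (21/5) * ln(6/7).

Key step: t_0 = -3/5 here, and the running product (prefactor -3/5) telescopes to a rising factorial.
Consecutive-term ratio: r(k) = (1/7) * (k+1) (k+1) / [(k+2) (k+1)] ; factor over Q: parameters, x = (1/7), and C = -3/5.


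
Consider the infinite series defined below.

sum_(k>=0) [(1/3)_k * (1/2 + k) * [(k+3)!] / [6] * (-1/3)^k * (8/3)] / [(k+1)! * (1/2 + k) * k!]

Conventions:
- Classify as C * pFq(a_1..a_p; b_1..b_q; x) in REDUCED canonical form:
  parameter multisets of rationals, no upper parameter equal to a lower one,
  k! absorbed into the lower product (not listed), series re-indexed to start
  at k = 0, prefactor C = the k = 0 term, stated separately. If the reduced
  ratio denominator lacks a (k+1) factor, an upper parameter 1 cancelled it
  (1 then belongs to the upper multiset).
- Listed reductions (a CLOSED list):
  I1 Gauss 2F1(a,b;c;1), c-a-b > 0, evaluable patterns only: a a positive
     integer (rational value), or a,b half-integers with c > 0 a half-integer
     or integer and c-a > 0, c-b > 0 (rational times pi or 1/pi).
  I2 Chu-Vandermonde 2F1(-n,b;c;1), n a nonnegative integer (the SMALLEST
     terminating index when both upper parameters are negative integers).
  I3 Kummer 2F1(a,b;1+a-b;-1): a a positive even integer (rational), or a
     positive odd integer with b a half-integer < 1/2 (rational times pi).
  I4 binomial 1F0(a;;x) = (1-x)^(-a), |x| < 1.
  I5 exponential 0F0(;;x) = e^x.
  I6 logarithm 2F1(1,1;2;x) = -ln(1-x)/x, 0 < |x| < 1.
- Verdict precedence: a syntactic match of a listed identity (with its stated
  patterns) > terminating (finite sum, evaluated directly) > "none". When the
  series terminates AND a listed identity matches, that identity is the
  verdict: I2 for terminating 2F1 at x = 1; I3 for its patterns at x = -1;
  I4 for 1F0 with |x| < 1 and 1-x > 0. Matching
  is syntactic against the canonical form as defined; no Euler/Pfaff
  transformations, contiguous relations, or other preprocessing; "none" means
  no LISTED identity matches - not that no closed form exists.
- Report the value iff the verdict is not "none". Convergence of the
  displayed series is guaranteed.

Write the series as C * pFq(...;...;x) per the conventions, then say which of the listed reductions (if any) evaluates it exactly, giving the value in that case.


This is 8/3 * 2F1(1/3, 4; 2; -1/3) in reduced canonical form. Verdict: none here - no I1-I6 shape fits x = -1/3 with lower {2}.

The tell: x = (-1/3) and the denominator's factorial ratio (C = 8/3) is a lower Pochhammer.
Adjacent-term ratio: r(k) = (-1/3) * (k+1/3) (k+4) / [(k+2) (k+1)] - rational in k. x = (-1/3); t_0 = 8/3; negate the roots.


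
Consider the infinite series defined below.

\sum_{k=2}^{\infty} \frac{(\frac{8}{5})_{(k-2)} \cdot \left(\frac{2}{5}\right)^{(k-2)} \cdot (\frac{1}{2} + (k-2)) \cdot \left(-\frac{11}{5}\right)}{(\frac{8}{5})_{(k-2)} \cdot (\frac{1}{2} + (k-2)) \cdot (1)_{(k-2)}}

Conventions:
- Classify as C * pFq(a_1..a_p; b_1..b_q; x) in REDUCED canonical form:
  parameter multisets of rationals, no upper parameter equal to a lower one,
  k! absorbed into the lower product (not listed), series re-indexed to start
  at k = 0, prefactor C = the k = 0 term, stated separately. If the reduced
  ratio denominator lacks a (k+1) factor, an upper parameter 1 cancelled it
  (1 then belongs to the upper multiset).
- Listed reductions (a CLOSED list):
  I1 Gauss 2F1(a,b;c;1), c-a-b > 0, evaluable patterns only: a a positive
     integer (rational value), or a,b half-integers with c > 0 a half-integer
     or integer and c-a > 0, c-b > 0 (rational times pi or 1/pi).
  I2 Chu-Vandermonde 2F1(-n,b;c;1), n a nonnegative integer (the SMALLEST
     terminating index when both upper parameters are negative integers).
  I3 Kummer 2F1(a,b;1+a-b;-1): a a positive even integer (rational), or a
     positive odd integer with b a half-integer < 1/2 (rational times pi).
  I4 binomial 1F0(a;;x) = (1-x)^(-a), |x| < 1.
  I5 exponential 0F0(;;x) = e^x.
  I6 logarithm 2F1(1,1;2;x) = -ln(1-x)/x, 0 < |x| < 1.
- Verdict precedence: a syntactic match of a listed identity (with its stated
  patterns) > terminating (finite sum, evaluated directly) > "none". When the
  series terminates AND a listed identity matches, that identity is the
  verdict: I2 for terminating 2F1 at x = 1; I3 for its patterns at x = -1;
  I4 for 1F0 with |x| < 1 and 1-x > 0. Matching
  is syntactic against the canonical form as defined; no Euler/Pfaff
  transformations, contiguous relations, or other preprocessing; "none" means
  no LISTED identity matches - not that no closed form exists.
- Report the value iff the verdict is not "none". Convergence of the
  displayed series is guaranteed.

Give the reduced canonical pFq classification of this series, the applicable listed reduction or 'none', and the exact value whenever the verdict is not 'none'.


Classification (C = -\frac{11}{5}): 0F0 with upper {-}, lower {-}, argument x = \frac{2}{5}. Verdict: exponential (I5) applies (the 0F0 exponential series at x = \frac{2}{5}). Sum: \left(-\frac{11}{5}\right) \cdot e^{\frac{2}{5}}.

Key step: with t_0 = -\frac{11}{5}, striking the common factor k + 1/2 reduces the term (prefactor -11/5).
Ratio: r(k) = \frac{2}{5} * 1 / [(k+1)] - rational in k, leading ratio \frac{2}{5}; with t_0 = -\frac{11}{5}, classification follows.


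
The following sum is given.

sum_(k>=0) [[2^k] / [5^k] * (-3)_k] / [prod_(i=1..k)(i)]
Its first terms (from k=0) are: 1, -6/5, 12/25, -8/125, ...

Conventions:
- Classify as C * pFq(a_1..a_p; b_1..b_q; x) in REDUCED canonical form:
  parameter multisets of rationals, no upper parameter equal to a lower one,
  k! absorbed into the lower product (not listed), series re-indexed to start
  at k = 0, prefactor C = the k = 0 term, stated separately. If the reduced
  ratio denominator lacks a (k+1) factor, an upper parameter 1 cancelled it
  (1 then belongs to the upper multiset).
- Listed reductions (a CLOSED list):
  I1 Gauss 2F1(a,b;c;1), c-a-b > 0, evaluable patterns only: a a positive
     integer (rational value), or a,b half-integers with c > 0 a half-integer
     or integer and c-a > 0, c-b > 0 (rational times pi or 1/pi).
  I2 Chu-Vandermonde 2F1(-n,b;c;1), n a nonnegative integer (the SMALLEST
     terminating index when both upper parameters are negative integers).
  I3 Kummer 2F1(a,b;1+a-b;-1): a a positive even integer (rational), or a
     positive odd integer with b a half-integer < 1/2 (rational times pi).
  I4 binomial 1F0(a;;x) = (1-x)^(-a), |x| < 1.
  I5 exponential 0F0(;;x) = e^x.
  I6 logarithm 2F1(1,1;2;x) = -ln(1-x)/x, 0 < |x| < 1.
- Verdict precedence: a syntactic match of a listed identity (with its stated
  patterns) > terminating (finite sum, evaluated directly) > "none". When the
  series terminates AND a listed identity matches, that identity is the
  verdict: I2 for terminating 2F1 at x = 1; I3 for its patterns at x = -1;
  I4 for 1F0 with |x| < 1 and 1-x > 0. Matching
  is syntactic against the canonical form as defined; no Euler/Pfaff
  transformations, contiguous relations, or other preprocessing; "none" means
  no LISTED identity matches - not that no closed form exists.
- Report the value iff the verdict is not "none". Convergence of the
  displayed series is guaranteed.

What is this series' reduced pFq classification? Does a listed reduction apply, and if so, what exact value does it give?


x = 2/5 here; the reduced form reads 1F0, upper {-3}, lower {-}, C = 1. Verdict: binomial (I4) fires (the 1F0 binomial series: exponent 3, x = 2/5). Sum: 27/125.

Structural cue: x = (2/5) and the two geometric factors (C = 1, x = 2/5) combine into one argument.
Adjacent-term ratio: r(k) = (2/5) * (k-3) / [(k+1)] - rational in k, leading ratio (2/5); with t_0 = 1, classification follows.


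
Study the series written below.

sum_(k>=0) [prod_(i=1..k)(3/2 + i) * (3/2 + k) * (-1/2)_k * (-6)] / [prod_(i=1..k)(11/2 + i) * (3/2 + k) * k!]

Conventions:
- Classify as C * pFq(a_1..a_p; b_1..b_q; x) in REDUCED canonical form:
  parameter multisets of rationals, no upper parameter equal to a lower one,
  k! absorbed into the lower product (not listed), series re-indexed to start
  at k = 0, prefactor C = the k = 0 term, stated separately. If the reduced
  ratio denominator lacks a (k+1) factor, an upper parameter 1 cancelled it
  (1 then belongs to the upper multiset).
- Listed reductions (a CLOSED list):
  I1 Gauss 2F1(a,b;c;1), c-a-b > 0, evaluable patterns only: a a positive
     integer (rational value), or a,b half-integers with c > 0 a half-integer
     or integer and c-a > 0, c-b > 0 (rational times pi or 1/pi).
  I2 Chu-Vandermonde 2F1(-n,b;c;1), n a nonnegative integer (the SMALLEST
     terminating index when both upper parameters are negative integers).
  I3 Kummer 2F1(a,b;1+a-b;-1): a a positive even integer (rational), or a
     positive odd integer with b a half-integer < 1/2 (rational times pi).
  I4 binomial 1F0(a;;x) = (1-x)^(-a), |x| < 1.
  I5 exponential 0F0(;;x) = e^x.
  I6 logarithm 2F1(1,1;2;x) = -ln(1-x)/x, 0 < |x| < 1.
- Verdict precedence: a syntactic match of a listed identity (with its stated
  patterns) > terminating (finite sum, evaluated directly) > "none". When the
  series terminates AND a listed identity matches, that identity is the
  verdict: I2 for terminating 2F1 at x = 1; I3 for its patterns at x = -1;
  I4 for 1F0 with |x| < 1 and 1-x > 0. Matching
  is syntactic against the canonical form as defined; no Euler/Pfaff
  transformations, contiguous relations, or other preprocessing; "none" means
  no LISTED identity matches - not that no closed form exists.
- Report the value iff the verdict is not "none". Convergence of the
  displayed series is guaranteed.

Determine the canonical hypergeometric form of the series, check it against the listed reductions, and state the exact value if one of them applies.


Structural cue: with t_0 = -6, the factor k + 3/2 cancels (top and bottom), leaving C = -6.
Consecutive-term ratio: r(k) = 1 * (k-1/2) (k+5/2) / [(k+13/2) (k+1)] - rational in k. x = 1; t_0 = -6; negate the roots.

x = 1 here; the reduced form reads 2F1, upper {-1/2, 5/2}, lower {13/2}, C = -6. Verdict: Gauss (I1, half-integer pattern) matches (x = 1; upper {-1/2, 5/2} half-integers, c = 13/2 in the evaluable pattern). Value: (-24255/16384) * pi.
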